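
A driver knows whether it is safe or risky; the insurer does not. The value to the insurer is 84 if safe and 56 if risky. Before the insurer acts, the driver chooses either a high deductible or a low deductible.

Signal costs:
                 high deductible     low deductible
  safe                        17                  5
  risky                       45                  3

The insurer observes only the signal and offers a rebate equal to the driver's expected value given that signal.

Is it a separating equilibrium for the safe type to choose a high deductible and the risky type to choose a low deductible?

Yes

If types separate, high deductible earns payment 84 and low deductible earns 56.
Safe: high deductible gives 84 − 17 = 67; low deductible gives 56 − 5 = 51. No deviation. ✓
Risky: low deductible gives 56 − 3 = 53; high deductible gives 84 − 45 = 39. No deviation. ✓
Both incentive constraints hold.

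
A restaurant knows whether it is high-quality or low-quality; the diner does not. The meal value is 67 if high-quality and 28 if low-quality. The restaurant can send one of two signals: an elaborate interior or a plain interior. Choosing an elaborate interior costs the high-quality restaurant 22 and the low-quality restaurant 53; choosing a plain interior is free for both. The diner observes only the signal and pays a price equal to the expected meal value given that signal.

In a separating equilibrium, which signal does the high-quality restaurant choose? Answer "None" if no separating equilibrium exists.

elaborate interior

Try high-quality → elaborate interior, low-quality → plain interior:
  If types separate, elaborate interior earns payment 67 and plain interior earns 28.
  High-quality: elaborate interior gives 67 − 22 = 45; plain interior gives 28 − 0 = 28. No deviation. ✓
  Low-quality: plain interior gives 28 − 0 = 28; elaborate interior gives 67 − 53 = 14. No deviation. ✓
Both hold — the high-quality type sends elaborate interior.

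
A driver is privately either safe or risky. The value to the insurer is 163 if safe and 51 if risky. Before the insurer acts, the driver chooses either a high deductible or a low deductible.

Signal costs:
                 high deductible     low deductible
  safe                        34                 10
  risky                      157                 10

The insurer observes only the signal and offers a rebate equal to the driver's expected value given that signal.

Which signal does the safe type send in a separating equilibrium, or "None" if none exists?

Try safe → high deductible, risky → low deductible:
  If types separate, high deductible earns payment 163 and low deductible earns 51.
  Safe: high deductible gives 163 − 34 = 129; low deductible gives 51 − 10 = 41. No deviation. ✓
  Risky: low deductible gives 51 − 10 = 41; high deductible gives 163 − 157 = 6. No deviation. ✓
Both hold — the safe type sends high deductible.

high deductible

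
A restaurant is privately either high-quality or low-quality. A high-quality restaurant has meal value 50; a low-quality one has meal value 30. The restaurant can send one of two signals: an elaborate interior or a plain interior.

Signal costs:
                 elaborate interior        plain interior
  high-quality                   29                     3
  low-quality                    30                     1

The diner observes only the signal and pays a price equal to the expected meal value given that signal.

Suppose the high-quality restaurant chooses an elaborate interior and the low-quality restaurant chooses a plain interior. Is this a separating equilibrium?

If types separate, elaborate interior earns payment 50 and plain interior earns 30.
High-quality: elaborate interior gives 50 − 29 = 21; plain interior gives 30 − 3 = 27. Would deviate. ✗
Low-quality: plain interior gives 30 − 1 = 29; elaborate interior gives 50 − 30 = 20. No deviation. ✓

No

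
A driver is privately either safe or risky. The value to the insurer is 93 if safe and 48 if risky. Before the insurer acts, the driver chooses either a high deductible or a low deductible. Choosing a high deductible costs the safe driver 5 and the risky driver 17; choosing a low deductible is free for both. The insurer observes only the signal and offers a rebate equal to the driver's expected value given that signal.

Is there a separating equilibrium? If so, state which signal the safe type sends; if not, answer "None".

Try safe → high deductible, risky → low deductible:
  If types separate, high deductible earns payment 93 and low deductible earns 48.
  Safe: high deductible gives 93 − 5 = 88; low deductible gives 48 − 0 = 48. No deviation. ✓
  Risky: low deductible gives 48 − 0 = 48; high deductible gives 93 − 17 = 76. Would deviate. ✗
Try safe → low deductible, risky → high deductible:
  If types separate, low deductible earns payment 93 and high deductible earns 48.
  Safe: low deductible gives 93 − 0 = 93; high deductible gives 48 − 5 = 43. No deviation. ✓
  Risky: high deductible gives 48 − 17 = 31; low deductible gives 93 − 0 = 93. Would deviate. ✗
Neither assignment is incentive-compatible.

None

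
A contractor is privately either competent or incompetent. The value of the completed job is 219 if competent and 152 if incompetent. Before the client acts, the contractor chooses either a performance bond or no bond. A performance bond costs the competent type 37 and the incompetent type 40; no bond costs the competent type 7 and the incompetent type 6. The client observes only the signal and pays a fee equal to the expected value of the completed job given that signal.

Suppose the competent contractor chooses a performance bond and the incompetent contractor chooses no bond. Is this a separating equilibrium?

If types separate, bond earns payment 219 and no bond earns 152.
Competent: bond gives 219 − 37 = 182; no bond gives 152 − 7 = 145. No deviation. ✓
Incompetent: no bond gives 152 − 6 = 146; bond gives 219 − 40 = 179. Would deviate. ✗

No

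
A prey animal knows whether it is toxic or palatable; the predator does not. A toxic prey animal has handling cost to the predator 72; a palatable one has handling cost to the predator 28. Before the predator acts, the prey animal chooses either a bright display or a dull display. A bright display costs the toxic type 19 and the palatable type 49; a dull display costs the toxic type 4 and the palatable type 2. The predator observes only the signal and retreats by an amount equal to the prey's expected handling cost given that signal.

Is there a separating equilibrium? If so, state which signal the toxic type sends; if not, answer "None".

Try toxic → bright display, palatable → dull display:
  Under separation the predator infers type exactly: bright display → toxic (pays 72), dull display → palatable (pays 28).
  Toxic: bright display gives 72 − 19 = 53; dull display gives 28 − 4 = 24. No deviation. ✓
  Palatable: dull display gives 28 − 2 = 26; bright display gives 72 − 49 = 23. No deviation. ✓
Both hold — the toxic type sends bright display.

bright display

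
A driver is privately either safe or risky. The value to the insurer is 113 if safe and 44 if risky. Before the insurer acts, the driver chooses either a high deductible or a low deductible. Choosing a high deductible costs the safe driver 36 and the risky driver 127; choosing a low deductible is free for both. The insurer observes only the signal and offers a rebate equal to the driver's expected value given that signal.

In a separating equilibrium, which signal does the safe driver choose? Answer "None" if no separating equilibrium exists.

high deductible

Try safe → high deductible, risky → low deductible:
  Under separation the insurer infers type exactly: high deductible → safe (pays 113), low deductible → risky (pays 44).
  Safe: high deductible gives 113 − 36 = 77; low deductible gives 44 − 0 = 44. No deviation. ✓
  Risky: low deductible gives 44 − 0 = 44; high deductible gives 113 − 127 = -14. No deviation. ✓
Both hold — the safe type sends high deductible.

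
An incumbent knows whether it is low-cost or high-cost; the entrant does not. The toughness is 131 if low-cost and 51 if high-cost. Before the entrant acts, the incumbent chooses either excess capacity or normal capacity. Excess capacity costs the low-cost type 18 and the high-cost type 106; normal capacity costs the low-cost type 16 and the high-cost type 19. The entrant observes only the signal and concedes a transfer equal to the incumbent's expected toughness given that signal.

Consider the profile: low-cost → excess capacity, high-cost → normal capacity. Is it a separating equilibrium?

If types separate, excess capacity earns payment 131 and normal capacity earns 51.
Low-cost: excess capacity gives 131 − 18 = 113; normal capacity gives 51 − 16 = 35. No deviation. ✓
High-cost: normal capacity gives 51 − 19 = 32; excess capacity gives 131 − 106 = 25. No deviation. ✓
Neither type gains from mimicking the other.

Yes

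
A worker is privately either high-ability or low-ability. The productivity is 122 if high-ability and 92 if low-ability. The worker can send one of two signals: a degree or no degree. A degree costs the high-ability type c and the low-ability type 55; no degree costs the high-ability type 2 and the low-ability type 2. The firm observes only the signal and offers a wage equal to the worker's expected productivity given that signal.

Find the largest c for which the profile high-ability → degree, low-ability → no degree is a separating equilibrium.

Under separation: degree → high-ability (pays 122); no degree → low-ability (pays 92).
Low-ability: 92 − 2 = 90 ≥ 122 − 55 = 67. Holds regardless of c. ✓
High-ability: 122 − c ≥ 92 − 2, so c ≤ 122 − 90 = 32.

32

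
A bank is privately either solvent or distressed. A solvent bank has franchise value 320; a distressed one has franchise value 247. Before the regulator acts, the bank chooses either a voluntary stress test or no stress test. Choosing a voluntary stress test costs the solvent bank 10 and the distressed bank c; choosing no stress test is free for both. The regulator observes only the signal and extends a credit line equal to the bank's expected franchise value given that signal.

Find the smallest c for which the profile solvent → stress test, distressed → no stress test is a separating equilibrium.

Under separation: stress test → solvent (pays 320); no stress test → distressed (pays 247).
Solvent: 320 − 10 = 310 ≥ 247 − 0 = 247. Holds regardless of c. ✓
Distressed: 247 − 0 ≥ 320 − c, so c ≥ 320 − 247 = 73.

73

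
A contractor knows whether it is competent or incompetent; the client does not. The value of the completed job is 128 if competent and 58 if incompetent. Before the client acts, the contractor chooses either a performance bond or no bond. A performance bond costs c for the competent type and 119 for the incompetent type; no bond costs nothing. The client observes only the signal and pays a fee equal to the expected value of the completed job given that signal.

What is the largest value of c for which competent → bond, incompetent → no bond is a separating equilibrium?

Under separation: bond → competent (pays 128); no bond → incompetent (pays 58).
Incompetent: 58 − 0 = 58 ≥ 128 − 119 = 9. Holds regardless of c. ✓
Competent: 128 − c ≥ 58 − 0, so c ≤ 128 − 58 = 70.

70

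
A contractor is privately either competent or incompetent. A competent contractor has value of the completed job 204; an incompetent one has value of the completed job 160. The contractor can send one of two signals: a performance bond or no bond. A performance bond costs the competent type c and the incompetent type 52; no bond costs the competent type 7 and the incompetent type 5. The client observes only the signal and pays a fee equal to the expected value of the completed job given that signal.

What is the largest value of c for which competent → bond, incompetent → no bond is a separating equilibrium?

Under separation: bond → competent (pays 204); no bond → incompetent (pays 160).
Incompetent: 160 − 5 = 155 ≥ 204 − 52 = 152. Holds regardless of c. ✓
Competent: 204 − c ≥ 160 − 7, so c ≤ 204 − 153 = 51.

51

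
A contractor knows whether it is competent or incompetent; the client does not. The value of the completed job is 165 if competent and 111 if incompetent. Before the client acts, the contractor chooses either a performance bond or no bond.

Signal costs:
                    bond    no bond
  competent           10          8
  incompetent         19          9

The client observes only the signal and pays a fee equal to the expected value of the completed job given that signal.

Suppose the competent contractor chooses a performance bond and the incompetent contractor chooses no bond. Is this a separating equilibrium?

No

Under separation the client infers type exactly: bond → competent (pays 165), no bond → incompetent (pays 111).
Competent: bond gives 165 − 10 = 155; no bond gives 111 − 8 = 103. No deviation. ✓
Incompetent: no bond gives 111 − 9 = 102; bond gives 165 − 19 = 146. Would deviate. ✗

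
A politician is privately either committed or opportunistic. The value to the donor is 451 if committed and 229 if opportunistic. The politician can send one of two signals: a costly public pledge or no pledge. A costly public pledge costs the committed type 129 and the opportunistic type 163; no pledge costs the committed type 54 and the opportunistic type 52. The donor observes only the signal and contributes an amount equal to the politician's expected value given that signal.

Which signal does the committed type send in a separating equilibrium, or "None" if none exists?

None

Try committed → pledge, opportunistic → no pledge:
  If types separate, pledge earns payment 451 and no pledge earns 229.
  Committed: pledge gives 451 − 129 = 322; no pledge gives 229 − 54 = 175. No deviation. ✓
  Opportunistic: no pledge gives 229 − 52 = 177; pledge gives 451 − 163 = 288. Would deviate. ✗
Try committed → no pledge, opportunistic → pledge:
  If types separate, no pledge earns payment 451 and pledge earns 229.
  Committed: no pledge gives 451 − 54 = 397; pledge gives 229 − 129 = 100. No deviation. ✓
  Opportunistic: pledge gives 229 − 163 = 66; no pledge gives 451 − 52 = 399. Would deviate. ✗
Neither assignment is incentive-compatible.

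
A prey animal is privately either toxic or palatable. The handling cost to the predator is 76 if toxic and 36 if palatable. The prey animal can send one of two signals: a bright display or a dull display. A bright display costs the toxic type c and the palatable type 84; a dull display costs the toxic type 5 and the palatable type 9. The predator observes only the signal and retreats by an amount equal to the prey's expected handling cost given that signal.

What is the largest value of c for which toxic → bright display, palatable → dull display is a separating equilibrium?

Under separation: bright display → toxic (pays 76); dull display → palatable (pays 36).
Palatable: 36 − 9 = 27 ≥ 76 − 84 = -8. Holds regardless of c. ✓
Toxic: 76 − c ≥ 36 − 5, so c ≤ 76 − 31 = 45.

45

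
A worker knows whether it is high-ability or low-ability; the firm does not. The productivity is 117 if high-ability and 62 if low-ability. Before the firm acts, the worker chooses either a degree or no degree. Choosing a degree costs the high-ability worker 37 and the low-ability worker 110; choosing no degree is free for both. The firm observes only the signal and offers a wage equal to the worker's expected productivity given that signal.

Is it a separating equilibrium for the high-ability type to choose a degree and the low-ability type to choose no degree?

Yes

If types separate, degree earns payment 117 and no degree earns 62.
High-ability: degree gives 117 − 37 = 80; no degree gives 62 − 0 = 62. No deviation. ✓
Low-ability: no degree gives 62 − 0 = 62; degree gives 117 − 110 = 7. No deviation. ✓
Both incentive constraints hold.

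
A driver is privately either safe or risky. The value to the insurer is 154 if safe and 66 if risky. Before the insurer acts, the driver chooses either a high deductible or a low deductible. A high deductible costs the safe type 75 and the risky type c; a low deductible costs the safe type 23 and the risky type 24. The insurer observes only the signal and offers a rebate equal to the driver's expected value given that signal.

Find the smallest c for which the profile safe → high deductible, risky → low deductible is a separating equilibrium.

Under separation: high deductible → safe (pays 154); low deductible → risky (pays 66).
Safe: 154 − 75 = 79 ≥ 66 − 23 = 43. Holds regardless of c. ✓
Risky: 66 − 24 ≥ 154 − c, so c ≥ 154 − 42 = 112.

112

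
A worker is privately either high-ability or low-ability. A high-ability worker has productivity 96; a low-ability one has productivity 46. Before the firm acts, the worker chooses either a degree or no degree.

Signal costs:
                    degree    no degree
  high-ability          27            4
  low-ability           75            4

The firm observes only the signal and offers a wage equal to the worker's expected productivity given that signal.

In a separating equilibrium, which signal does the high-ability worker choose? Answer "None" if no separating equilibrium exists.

Try high-ability → degree, low-ability → no degree:
  If types separate, degree earns payment 96 and no degree earns 46.
  High-ability: degree gives 96 − 27 = 69; no degree gives 46 − 4 = 42. No deviation. ✓
  Low-ability: no degree gives 46 − 4 = 42; degree gives 96 − 75 = 21. No deviation. ✓
Both hold — the high-ability type sends degree.

degree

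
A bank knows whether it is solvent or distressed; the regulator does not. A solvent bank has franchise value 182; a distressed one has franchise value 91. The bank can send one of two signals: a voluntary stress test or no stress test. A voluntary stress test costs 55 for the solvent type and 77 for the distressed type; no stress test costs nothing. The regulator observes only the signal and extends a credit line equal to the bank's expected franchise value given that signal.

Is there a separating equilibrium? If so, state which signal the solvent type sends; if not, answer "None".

None

Try solvent → stress test, distressed → no stress test:
  If types separate, stress test earns payment 182 and no stress test earns 91.
  Solvent: stress test gives 182 − 55 = 127; no stress test gives 91 − 0 = 91. No deviation. ✓
  Distressed: no stress test gives 91 − 0 = 91; stress test gives 182 − 77 = 105. Would deviate. ✗
Try solvent → no stress test, distressed → stress test:
  If types separate, no stress test earns payment 182 and stress test earns 91.
  Solvent: no stress test gives 182 − 0 = 182; stress test gives 91 − 55 = 36. No deviation. ✓
  Distressed: stress test gives 91 − 77 = 14; no stress test gives 182 − 0 = 182. Would deviate. ✗
Neither assignment is incentive-compatible.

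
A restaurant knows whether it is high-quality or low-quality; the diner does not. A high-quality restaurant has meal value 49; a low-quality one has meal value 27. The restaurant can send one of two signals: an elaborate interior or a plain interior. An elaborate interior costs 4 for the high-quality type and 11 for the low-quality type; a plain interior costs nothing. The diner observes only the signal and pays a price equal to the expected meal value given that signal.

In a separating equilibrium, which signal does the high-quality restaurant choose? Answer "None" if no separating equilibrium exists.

Try high-quality → elaborate interior, low-quality → plain interior:
  If types separate, elaborate interior earns payment 49 and plain interior earns 27.
  High-quality: elaborate interior gives 49 − 4 = 45; plain interior gives 27 − 0 = 27. No deviation. ✓
  Low-quality: plain interior gives 27 − 0 = 27; elaborate interior gives 49 − 11 = 38. Would deviate. ✗
Try high-quality → plain interior, low-quality → elaborate interior:
  If types separate, plain interior earns payment 49 and elaborate interior earns 27.
  High-quality: plain interior gives 49 − 0 = 49; elaborate interior gives 27 − 4 = 23. No deviation. ✓
  Low-quality: elaborate interior gives 27 − 11 = 16; plain interior gives 49 − 0 = 49. Would deviate. ✗
Neither assignment is incentive-compatible.

None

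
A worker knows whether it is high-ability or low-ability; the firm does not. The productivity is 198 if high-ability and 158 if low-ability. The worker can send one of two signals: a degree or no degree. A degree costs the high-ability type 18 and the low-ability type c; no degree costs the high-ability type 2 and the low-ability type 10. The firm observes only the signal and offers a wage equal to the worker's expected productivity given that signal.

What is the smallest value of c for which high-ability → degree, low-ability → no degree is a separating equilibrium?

50

Under separation: degree → high-ability (pays 198); no degree → low-ability (pays 158).
High-ability: 198 − 18 = 180 ≥ 158 − 2 = 156. Holds regardless of c. ✓
Low-ability: 158 − 10 ≥ 198 − c, so c ≥ 198 − 148 = 50.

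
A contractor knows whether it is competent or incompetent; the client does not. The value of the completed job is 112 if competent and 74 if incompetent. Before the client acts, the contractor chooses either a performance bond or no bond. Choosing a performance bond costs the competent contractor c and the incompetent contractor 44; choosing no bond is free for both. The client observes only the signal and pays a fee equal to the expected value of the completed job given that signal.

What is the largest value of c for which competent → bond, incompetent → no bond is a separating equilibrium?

38

Under separation: bond → competent (pays 112); no bond → incompetent (pays 74).
Incompetent: 74 − 0 = 74 ≥ 112 − 44 = 68. Holds regardless of c. ✓
Competent: 112 − c ≥ 74 − 0, so c ≤ 112 − 74 = 38.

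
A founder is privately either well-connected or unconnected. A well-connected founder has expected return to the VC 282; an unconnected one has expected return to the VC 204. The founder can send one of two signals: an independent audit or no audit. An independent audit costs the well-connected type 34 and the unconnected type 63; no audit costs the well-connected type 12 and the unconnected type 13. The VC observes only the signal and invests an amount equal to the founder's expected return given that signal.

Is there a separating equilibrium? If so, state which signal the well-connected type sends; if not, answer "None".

Try well-connected → audit, unconnected → no audit:
  Under separation the VC infers type exactly: audit → well-connected (pays 282), no audit → unconnected (pays 204).
  Well-connected: audit gives 282 − 34 = 248; no audit gives 204 − 12 = 192. No deviation. ✓
  Unconnected: no audit gives 204 − 13 = 191; audit gives 282 − 63 = 219. Would deviate. ✗
Try well-connected → no audit, unconnected → audit:
  Under separation the VC infers type exactly: no audit → well-connected (pays 282), audit → unconnected (pays 204).
  Well-connected: no audit gives 282 − 12 = 270; audit gives 204 − 34 = 170. No deviation. ✓
  Unconnected: audit gives 204 − 63 = 141; no audit gives 282 − 13 = 269. Would deviate. ✗
Neither assignment is incentive-compatible.

None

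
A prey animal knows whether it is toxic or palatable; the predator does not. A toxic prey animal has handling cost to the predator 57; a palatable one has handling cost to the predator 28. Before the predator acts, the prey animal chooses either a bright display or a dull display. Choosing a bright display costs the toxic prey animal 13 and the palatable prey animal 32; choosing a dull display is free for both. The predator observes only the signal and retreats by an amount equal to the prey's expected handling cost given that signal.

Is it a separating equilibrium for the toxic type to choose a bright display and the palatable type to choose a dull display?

Yes

If types separate, bright display earns payment 57 and dull display earns 28.
Toxic: bright display gives 57 − 13 = 44; dull display gives 28 − 0 = 28. No deviation. ✓
Palatable: dull display gives 28 − 0 = 28; bright display gives 57 − 32 = 25. No deviation. ✓
Neither type gains from mimicking the other.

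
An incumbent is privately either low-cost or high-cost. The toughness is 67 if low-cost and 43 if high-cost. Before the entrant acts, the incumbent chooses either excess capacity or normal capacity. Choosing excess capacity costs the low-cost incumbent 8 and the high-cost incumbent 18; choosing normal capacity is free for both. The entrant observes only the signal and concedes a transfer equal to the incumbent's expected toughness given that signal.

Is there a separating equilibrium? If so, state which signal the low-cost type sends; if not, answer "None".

Try low-cost → excess capacity, high-cost → normal capacity:
  If types separate, excess capacity earns payment 67 and normal capacity earns 43.
  Low-cost: excess capacity gives 67 − 8 = 59; normal capacity gives 43 − 0 = 43. No deviation. ✓
  High-cost: normal capacity gives 43 − 0 = 43; excess capacity gives 67 − 18 = 49. Would deviate. ✗
Try low-cost → normal capacity, high-cost → excess capacity:
  If types separate, normal capacity earns payment 67 and excess capacity earns 43.
  Low-cost: normal capacity gives 67 − 0 = 67; excess capacity gives 43 − 8 = 35. No deviation. ✓
  High-cost: excess capacity gives 43 − 18 = 25; normal capacity gives 67 − 0 = 67. Would deviate. ✗
Neither assignment is incentive-compatible.

None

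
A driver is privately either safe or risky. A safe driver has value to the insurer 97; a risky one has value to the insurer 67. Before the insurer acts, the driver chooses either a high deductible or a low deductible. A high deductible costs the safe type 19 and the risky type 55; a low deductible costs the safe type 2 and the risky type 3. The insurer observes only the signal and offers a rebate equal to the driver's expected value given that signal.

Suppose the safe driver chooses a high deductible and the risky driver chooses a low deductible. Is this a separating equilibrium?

Yes

If types separate, high deductible earns payment 97 and low deductible earns 67.
Safe: high deductible gives 97 − 19 = 78; low deductible gives 67 − 2 = 65. No deviation. ✓
Risky: low deductible gives 67 − 3 = 64; high deductible gives 97 − 55 = 42. No deviation. ✓
Both incentive constraints hold.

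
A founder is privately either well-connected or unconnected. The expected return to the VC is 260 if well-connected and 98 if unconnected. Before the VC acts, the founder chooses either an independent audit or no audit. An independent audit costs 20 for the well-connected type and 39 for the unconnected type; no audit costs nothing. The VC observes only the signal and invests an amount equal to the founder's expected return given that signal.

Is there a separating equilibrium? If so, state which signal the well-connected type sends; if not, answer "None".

None

Try well-connected → audit, unconnected → no audit:
  Under separation the VC infers type exactly: audit → well-connected (pays 260), no audit → unconnected (pays 98).
  Well-connected: audit gives 260 − 20 = 240; no audit gives 98 − 0 = 98. No deviation. ✓
  Unconnected: no audit gives 98 − 0 = 98; audit gives 260 − 39 = 221. Would deviate. ✗
Try well-connected → no audit, unconnected → audit:
  Under separation the VC infers type exactly: no audit → well-connected (pays 260), audit → unconnected (pays 98).
  Well-connected: no audit gives 260 − 0 = 260; audit gives 98 − 20 = 78. No deviation. ✓
  Unconnected: audit gives 98 − 39 = 59; no audit gives 260 − 0 = 260. Would deviate. ✗
Neither assignment is incentive-compatible.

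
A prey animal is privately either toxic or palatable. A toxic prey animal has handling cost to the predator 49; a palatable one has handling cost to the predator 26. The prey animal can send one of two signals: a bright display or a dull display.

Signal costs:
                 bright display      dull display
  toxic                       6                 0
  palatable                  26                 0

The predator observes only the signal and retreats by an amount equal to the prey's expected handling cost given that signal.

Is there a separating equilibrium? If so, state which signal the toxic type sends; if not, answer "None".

Try toxic → bright display, palatable → dull display:
  If types separate, bright display earns payment 49 and dull display earns 26.
  Toxic: bright display gives 49 − 6 = 43; dull display gives 26 − 0 = 26. No deviation. ✓
  Palatable: dull display gives 26 − 0 = 26; bright display gives 49 − 26 = 23. No deviation. ✓
Both hold — the toxic type sends bright display.

bright display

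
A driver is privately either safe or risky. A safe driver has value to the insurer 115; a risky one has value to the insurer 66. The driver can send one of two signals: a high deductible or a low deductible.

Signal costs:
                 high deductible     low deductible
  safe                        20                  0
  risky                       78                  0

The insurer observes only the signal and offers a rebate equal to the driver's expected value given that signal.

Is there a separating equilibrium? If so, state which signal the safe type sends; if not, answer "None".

Try safe → high deductible, risky → low deductible:
  Under separation the insurer infers type exactly: high deductible → safe (pays 115), low deductible → risky (pays 66).
  Safe: high deductible gives 115 − 20 = 95; low deductible gives 66 − 0 = 66. No deviation. ✓
  Risky: low deductible gives 66 − 0 = 66; high deductible gives 115 − 78 = 37. No deviation. ✓
Both hold — the safe type sends high deductible.

high deductible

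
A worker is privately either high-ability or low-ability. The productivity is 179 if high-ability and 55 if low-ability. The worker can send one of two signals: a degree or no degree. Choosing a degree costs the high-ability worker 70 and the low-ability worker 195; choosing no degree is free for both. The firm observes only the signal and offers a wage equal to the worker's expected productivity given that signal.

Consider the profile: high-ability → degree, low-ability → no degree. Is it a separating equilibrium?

Yes

If types separate, degree earns payment 179 and no degree earns 55.
High-ability: degree gives 179 − 70 = 109; no degree gives 55 − 0 = 55. No deviation. ✓
Low-ability: no degree gives 55 − 0 = 55; degree gives 179 − 195 = -16. No deviation. ✓
Neither type gains from mimicking the other.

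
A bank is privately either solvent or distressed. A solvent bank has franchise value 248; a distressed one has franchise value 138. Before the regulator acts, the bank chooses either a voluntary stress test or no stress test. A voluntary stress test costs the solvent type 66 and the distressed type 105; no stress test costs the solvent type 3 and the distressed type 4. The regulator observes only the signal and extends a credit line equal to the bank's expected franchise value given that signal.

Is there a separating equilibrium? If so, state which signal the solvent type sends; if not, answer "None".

None

Try solvent → stress test, distressed → no stress test:
  If types separate, stress test earns payment 248 and no stress test earns 138.
  Solvent: stress test gives 248 − 66 = 182; no stress test gives 138 − 3 = 135. No deviation. ✓
  Distressed: no stress test gives 138 − 4 = 134; stress test gives 248 − 105 = 143. Would deviate. ✗
Try solvent → no stress test, distressed → stress test:
  If types separate, no stress test earns payment 248 and stress test earns 138.
  Solvent: no stress test gives 248 − 3 = 245; stress test gives 138 − 66 = 72. No deviation. ✓
  Distressed: stress test gives 138 − 105 = 33; no stress test gives 248 − 4 = 244. Would deviate. ✗
Neither assignment is incentive-compatible.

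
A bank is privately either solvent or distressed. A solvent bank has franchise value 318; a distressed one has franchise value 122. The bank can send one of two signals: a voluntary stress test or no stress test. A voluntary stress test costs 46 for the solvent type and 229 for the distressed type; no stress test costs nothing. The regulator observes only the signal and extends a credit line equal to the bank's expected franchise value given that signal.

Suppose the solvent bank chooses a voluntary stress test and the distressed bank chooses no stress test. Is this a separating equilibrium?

Yes

If types separate, stress test earns payment 318 and no stress test earns 122.
Solvent: stress test gives 318 − 46 = 272; no stress test gives 122 − 0 = 122. No deviation. ✓
Distressed: no stress test gives 122 − 0 = 122; stress test gives 318 − 229 = 89. No deviation. ✓
Both incentive constraints hold.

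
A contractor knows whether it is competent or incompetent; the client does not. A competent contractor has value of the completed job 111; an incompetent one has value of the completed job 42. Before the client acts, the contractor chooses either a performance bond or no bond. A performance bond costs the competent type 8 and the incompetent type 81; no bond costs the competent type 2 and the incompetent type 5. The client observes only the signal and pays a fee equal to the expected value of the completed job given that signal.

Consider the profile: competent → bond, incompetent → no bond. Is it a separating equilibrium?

Yes

Under separation the client infers type exactly: bond → competent (pays 111), no bond → incompetent (pays 42).
Competent: bond gives 111 − 8 = 103; no bond gives 42 − 2 = 40. No deviation. ✓
Incompetent: no bond gives 42 − 5 = 37; bond gives 111 − 81 = 30. No deviation. ✓
Both incentive constraints hold.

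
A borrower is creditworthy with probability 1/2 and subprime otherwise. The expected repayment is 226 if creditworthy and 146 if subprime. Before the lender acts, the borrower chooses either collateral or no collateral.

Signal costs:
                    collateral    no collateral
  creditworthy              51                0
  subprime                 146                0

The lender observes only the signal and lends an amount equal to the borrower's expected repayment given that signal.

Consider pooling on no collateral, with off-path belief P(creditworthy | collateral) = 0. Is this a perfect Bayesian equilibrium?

At the pooled signal (no collateral) the lender holds the prior 1/2 and pays 1/2·226 + 1/2·146 = 186. Off-path (collateral) belief 0 gives 0·226 + 1·146 = 146.
Creditworthy: no collateral gives 186 − 0 = 186; collateral gives 146 − 51 = 95. Stays. ✓
Subprime: no collateral gives 186 − 0 = 186; collateral gives 146 − 146 = 0. Stays. ✓

Yes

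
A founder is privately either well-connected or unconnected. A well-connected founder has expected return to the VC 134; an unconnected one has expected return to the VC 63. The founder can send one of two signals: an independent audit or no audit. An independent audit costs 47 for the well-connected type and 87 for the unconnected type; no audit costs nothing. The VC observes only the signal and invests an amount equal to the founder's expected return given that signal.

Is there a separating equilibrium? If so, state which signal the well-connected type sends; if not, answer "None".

audit

Try well-connected → audit, unconnected → no audit:
  If types separate, audit earns payment 134 and no audit earns 63.
  Well-connected: audit gives 134 − 47 = 87; no audit gives 63 − 0 = 63. No deviation. ✓
  Unconnected: no audit gives 63 − 0 = 63; audit gives 134 − 87 = 47. No deviation. ✓
Both hold — the well-connected type sends audit.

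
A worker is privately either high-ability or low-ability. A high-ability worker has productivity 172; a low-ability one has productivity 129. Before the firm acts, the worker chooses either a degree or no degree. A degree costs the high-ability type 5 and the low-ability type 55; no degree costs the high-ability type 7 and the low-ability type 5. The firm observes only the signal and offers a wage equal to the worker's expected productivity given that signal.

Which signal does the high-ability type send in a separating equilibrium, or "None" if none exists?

Try high-ability → degree, low-ability → no degree:
  If types separate, degree earns payment 172 and no degree earns 129.
  High-ability: degree gives 172 − 5 = 167; no degree gives 129 − 7 = 122. No deviation. ✓
  Low-ability: no degree gives 129 − 5 = 124; degree gives 172 − 55 = 117. No deviation. ✓
Both hold — the high-ability type sends degree.

degree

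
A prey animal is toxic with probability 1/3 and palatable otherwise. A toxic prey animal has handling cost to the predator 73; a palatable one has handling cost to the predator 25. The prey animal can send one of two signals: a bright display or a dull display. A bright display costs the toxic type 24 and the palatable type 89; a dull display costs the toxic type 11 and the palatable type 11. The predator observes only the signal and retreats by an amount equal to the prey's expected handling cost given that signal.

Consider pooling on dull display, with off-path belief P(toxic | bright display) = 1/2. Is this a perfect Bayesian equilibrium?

At the pooled signal (dull display) the predator holds the prior 1/3 and pays 1/3·73 + 2/3·25 = 41. Off-path (bright display) belief 1/2 gives 1/2·73 + 1/2·25 = 49.
Toxic: dull display gives 41 − 11 = 30; bright display gives 49 − 24 = 25. Stays. ✓
Palatable: dull display gives 41 − 11 = 30; bright display gives 49 − 89 = -40. Stays. ✓

Yes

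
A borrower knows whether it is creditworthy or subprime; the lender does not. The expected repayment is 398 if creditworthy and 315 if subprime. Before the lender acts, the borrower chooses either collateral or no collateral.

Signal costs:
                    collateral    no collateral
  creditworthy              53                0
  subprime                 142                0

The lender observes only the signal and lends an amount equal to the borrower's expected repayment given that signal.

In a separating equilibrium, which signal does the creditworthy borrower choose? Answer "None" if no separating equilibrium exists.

Try creditworthy → collateral, subprime → no collateral:
  If types separate, collateral earns payment 398 and no collateral earns 315.
  Creditworthy: collateral gives 398 − 53 = 345; no collateral gives 315 − 0 = 315. No deviation. ✓
  Subprime: no collateral gives 315 − 0 = 315; collateral gives 398 − 142 = 256. No deviation. ✓
Both hold — the creditworthy type sends collateral.

collateral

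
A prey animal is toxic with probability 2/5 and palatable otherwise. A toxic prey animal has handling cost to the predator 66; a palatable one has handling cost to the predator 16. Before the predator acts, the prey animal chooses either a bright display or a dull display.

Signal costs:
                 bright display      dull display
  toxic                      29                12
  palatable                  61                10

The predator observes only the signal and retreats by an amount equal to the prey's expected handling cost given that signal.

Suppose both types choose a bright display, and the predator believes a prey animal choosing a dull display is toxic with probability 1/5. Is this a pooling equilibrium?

No

On the equilibrium path (bright display) the predator holds the prior 2/5 and pays 2/5·66 + 3/5·16 = 36. Off-path (dull display) belief 1/5 gives 1/5·66 + 4/5·16 = 26.
Toxic: bright display gives 36 − 29 = 7; dull display gives 26 − 12 = 14. Deviates. ✗
Palatable: bright display gives 36 − 61 = -25; dull display gives 26 − 10 = 16. Deviates. ✗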